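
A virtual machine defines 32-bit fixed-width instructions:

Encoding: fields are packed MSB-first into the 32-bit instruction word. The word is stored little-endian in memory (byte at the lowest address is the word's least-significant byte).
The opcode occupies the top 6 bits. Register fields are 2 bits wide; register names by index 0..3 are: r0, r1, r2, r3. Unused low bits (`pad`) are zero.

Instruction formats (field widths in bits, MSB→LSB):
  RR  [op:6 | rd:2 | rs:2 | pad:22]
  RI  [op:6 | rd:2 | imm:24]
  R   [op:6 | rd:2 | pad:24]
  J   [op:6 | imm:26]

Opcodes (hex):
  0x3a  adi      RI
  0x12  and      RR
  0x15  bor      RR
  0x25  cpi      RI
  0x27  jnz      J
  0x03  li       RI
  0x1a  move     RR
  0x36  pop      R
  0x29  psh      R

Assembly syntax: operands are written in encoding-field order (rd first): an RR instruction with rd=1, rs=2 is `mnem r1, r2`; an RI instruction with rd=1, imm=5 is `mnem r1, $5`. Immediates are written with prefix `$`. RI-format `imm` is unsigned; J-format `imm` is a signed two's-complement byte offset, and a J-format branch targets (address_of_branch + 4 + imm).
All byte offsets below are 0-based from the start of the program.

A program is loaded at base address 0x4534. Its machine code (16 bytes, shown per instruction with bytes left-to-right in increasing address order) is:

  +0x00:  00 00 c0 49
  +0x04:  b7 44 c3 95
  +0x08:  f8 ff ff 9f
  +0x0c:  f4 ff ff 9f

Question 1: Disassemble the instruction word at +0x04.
[04] b7 44 c3 95 → 0x95c344b7
  opcode bits[31:26]=0x25: cpi/RI
  rd: (w>>24)&0x3=0x1 → r1
  imm: (w>>0)&0xffffff=0xc344b7 → $12797111

cpi r1, $12797111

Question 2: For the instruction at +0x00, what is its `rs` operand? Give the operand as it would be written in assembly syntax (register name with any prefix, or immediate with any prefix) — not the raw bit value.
@+00  little-endian(00 00 c0 49) = 0x49c00000
  opcode bits[31:26]=0x12: and/RR
  rd: (w>>24)&0x3=0x1 → r1
  rs: (w>>22)&0x3=0x3 → r3

r3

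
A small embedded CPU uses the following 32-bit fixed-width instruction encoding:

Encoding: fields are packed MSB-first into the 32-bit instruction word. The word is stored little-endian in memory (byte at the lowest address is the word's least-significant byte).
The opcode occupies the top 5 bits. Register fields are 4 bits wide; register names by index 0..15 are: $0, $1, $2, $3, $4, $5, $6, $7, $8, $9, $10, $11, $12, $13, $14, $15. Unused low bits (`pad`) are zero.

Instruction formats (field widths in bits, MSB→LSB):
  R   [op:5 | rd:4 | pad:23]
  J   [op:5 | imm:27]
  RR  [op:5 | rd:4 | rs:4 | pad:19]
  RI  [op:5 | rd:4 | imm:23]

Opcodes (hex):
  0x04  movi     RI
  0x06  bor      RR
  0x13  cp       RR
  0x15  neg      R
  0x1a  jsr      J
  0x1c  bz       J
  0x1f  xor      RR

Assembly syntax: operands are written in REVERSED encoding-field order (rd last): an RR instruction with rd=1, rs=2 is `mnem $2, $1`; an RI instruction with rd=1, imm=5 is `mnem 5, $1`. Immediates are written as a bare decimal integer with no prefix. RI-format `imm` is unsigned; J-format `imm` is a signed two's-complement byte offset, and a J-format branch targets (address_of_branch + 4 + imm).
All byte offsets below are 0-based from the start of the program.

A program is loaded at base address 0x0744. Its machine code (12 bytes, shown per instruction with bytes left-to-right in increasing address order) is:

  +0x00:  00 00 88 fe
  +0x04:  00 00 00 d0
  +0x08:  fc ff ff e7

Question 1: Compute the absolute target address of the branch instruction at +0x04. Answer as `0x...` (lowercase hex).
[04] 00 00 00 d0 → 0xd0000000
  opcode bits[31:27]=0x1a: jsr/J
  [26:0] imm=0 = 0
  target = base 0x0744 + off 0x04 + 4 + imm 0 = 0x074c

0x074c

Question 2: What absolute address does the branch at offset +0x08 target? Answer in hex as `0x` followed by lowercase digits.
[08] fc ff ff e7 → 0xe7fffffc
  top 5b → 0x1c → bz [J]
  imm: (w>>0)&0x7ffffff=0x7fffffc (s27→-4) → -4
  target = base 0x0744 + off 0x08 + 4 + imm -4 = 0x074c

0x074c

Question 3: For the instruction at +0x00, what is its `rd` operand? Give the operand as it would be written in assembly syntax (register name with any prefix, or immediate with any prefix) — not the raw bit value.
@+00  little-endian(00 00 88 fe) = 0xfe880000
  top 5b → 0x1f → xor [RR]
  [26:23] rd=13 = $13
  [22:19] rs=1 = $1

$13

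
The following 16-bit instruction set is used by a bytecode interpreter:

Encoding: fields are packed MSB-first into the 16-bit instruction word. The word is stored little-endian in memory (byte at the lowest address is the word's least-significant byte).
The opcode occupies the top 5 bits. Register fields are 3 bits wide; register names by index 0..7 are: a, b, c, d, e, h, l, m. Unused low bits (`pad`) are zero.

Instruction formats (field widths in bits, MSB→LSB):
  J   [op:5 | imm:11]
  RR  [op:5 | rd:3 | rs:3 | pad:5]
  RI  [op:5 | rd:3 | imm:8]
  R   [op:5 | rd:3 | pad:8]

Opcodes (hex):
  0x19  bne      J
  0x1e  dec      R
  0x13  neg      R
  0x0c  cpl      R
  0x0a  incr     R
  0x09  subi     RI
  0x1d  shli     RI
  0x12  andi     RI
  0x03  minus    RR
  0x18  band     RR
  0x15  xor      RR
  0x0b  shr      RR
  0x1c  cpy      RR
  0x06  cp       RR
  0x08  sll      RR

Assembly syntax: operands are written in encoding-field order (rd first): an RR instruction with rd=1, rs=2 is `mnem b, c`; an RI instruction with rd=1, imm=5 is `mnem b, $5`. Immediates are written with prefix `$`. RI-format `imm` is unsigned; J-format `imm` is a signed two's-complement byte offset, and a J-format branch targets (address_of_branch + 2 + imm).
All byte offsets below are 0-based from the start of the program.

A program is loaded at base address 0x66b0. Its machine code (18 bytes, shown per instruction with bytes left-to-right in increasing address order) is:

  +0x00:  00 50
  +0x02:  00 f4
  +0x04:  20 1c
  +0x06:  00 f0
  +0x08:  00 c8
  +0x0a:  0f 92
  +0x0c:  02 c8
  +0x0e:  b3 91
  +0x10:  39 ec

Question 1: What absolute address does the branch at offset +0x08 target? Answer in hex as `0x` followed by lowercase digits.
@+08  little-endian(00 c8) = 0xc800
  top 5b → 0x19 → bne [J]
  imm@[10:0]=0x0 ⇒ $0
  target = base 0x66b0 + off 0x08 + 2 + imm 0 = 0x66ba

0x66ba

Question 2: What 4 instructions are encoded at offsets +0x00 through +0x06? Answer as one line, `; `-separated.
incr a; dec e; minus e, b; dec a

@+00  little-endian(00 50) = 0x5000
  opcode bits[15:11]=0xa: incr/R
  rd@[10:8]=0x0 ⇒ a
@+02  little-endian(00 f4) = 0xf400
  opcode bits[15:11]=0x1e: dec/R
  rd@[10:8]=0x4 ⇒ e
@+04  little-endian(20 1c) = 0x1c20
  opcode bits[15:11]=0x3: minus/RR
  rd@[10:8]=0x4 ⇒ e
  rs@[7:5]=0x1 ⇒ b
@+06  little-endian(00 f0) = 0xf000
  opcode bits[15:11]=0x1e: dec/R
  rd@[10:8]=0x0 ⇒ a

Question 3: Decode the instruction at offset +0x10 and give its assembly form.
@+10  little-endian(39 ec) = 0xec39
  top 5b → 0x1d → shli [RI]
  [10:8] rd=4 = e
  [7:0] imm=57 = $57

shli e, $57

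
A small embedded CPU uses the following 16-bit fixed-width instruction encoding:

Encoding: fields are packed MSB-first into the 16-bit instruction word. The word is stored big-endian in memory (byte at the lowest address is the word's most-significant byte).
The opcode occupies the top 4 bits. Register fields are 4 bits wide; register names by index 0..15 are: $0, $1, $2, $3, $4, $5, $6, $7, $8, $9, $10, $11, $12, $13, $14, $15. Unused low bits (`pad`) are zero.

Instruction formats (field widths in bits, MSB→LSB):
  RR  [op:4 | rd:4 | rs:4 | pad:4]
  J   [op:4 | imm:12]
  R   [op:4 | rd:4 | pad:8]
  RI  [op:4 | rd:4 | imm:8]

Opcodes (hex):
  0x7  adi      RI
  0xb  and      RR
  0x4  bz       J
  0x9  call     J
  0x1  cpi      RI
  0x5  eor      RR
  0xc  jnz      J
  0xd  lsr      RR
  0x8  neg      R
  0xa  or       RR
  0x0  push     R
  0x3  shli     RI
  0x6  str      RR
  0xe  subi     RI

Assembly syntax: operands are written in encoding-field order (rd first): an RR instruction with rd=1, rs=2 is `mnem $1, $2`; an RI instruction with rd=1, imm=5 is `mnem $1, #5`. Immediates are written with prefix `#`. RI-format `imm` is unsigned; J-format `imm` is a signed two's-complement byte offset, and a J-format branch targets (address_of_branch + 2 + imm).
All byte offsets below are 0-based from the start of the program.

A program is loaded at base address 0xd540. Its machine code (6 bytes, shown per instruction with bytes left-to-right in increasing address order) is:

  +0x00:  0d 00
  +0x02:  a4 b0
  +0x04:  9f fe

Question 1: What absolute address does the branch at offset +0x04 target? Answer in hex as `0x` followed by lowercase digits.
[04] 9f fe → 0x9ffe
  opcode bits[15:12]=0x9: call/J
  imm@[11:0]=0xffe (s12→-2) ⇒ #-2
  target = base 0xd540 + off 0x04 + 2 + imm -2 = 0xd544

0xd544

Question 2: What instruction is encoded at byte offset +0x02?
or $4, $11

off 0x02: read a4 b0 as big → 0xa4b0
  op=0xa4b0>>12=0xa ⇒ or (RR)
  rd@[11:8]=0x4 ⇒ $4
  rs@[7:4]=0xb ⇒ $11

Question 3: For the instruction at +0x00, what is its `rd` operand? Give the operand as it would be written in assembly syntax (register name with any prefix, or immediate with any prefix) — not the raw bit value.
+0x00: 0d 00 ⇒ word 0x0d00 (big)
  op=0x0d00>>12=0x0 ⇒ push (R)
  rd@[11:8]=0xd ⇒ $13

$13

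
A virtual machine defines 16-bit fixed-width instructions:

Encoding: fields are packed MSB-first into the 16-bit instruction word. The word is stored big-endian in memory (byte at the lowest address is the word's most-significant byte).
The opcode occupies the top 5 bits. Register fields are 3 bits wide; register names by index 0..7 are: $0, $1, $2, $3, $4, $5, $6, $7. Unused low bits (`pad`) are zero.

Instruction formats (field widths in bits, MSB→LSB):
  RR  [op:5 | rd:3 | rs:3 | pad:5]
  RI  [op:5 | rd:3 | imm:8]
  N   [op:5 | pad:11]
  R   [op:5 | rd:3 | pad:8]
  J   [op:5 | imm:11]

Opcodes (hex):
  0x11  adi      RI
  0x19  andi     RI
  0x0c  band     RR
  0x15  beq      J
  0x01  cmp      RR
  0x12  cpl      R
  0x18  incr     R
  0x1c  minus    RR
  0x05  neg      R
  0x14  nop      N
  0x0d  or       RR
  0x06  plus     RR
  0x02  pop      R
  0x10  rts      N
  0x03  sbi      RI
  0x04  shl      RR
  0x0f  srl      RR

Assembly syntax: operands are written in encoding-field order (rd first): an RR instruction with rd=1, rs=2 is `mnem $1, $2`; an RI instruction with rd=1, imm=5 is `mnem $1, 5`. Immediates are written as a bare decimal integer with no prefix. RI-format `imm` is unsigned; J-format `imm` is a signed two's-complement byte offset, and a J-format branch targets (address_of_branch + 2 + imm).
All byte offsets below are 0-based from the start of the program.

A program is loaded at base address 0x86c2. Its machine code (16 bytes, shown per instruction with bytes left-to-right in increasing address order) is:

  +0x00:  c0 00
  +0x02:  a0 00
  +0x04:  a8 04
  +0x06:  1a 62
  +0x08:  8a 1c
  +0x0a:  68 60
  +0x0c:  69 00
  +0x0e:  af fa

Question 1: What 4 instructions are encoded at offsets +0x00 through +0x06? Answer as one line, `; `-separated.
[00] c0 00 → 0xc000
  opcode bits[15:11]=0x18: incr/R
  [10:8] rd=0 = $0
[02] a0 00 → 0xa000
  opcode bits[15:11]=0x14: nop/N
[04] a8 04 → 0xa804
  opcode bits[15:11]=0x15: beq/J
  [10:0] imm=4 = 4
[06] 1a 62 → 0x1a62
  opcode bits[15:11]=0x3: sbi/RI
  [10:8] rd=2 = $2
  [7:0] imm=98 = 98

incr $0; nop; beq 4; sbi $2, 98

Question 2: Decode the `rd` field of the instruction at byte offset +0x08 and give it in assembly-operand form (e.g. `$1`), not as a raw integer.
+0x08: 8a 1c ⇒ word 0x8a1c (big)
  op=0x8a1c>>11=0x11 ⇒ adi (RI)
  [10:8] rd=2 = $2
  [7:0] imm=28 = 28

$2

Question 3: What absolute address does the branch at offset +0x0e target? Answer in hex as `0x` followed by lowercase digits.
+0x0e: af fa ⇒ word 0xaffa (big)
  op=0xaffa>>11=0x15 ⇒ beq (J)
  imm: (w>>0)&0x7ff=0x7fa (s11→-6) → -6
  target = base 0x86c2 + off 0x0e + 2 + imm -6 = 0x86cc

0x86cc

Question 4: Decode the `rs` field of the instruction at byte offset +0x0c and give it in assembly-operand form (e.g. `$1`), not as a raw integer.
off 0x0c: read 69 00 as big → 0x6900
  op=0x6900>>11=0xd ⇒ or (RR)
  [10:8] rd=1 = $1
  [7:5] rs=0 = $0

$0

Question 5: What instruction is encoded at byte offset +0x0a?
+0x0a: 68 60 ⇒ word 0x6860 (big)
  top 5b → 0xd → or [RR]
  [10:8] rd=0 = $0
  [7:5] rs=3 = $3

or $0, $3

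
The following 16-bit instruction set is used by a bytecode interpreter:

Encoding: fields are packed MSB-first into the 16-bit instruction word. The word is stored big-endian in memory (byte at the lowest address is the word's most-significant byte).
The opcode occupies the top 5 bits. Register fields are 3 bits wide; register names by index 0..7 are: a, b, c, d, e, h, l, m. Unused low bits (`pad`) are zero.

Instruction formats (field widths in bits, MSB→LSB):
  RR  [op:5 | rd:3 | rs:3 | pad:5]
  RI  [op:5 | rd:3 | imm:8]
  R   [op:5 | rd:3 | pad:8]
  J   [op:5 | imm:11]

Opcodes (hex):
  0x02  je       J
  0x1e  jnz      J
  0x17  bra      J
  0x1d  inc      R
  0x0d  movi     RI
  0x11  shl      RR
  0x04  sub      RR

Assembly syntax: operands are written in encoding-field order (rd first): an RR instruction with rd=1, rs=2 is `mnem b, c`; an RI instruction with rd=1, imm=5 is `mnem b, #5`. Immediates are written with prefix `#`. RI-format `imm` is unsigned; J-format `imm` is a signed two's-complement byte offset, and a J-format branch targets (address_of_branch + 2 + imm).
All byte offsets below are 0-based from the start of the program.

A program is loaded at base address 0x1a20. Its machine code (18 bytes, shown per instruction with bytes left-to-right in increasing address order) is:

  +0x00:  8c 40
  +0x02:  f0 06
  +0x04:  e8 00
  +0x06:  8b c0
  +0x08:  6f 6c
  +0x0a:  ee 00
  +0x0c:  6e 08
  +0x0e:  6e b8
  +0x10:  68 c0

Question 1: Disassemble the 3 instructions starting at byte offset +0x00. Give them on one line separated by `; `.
shl e, c; jnz #6; inc a

off 0x00: read 8c 40 as big → 0x8c40
  top 5b → 0x11 → shl [RR]
  rd@[10:8]=0x4 ⇒ e
  rs@[7:5]=0x2 ⇒ c
off 0x02: read f0 06 as big → 0xf006
  top 5b → 0x1e → jnz [J]
  imm@[10:0]=0x6 ⇒ #6
off 0x04: read e8 00 as big → 0xe800
  top 5b → 0x1d → inc [R]
  rd@[10:8]=0x0 ⇒ a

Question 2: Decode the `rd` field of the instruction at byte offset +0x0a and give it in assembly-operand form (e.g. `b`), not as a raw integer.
+0x0a: ee 00 ⇒ word 0xee00 (big)
  top 5b → 0x1d → inc [R]
  [10:8] rd=6 = l

l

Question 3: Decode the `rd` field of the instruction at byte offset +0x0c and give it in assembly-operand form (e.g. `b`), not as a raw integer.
l

+0x0c: 6e 08 ⇒ word 0x6e08 (big)
  top 5b → 0xd → movi [RI]
  rd: (w>>8)&0x7=0x6 → l
  imm: (w>>0)&0xff=0x8 → #8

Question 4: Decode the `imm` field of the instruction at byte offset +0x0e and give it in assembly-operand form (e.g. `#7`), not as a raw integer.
off 0x0e: read 6e b8 as big → 0x6eb8
  opcode bits[15:11]=0xd: movi/RI
  [10:8] rd=6 = l
  [7:0] imm=184 = #184

#184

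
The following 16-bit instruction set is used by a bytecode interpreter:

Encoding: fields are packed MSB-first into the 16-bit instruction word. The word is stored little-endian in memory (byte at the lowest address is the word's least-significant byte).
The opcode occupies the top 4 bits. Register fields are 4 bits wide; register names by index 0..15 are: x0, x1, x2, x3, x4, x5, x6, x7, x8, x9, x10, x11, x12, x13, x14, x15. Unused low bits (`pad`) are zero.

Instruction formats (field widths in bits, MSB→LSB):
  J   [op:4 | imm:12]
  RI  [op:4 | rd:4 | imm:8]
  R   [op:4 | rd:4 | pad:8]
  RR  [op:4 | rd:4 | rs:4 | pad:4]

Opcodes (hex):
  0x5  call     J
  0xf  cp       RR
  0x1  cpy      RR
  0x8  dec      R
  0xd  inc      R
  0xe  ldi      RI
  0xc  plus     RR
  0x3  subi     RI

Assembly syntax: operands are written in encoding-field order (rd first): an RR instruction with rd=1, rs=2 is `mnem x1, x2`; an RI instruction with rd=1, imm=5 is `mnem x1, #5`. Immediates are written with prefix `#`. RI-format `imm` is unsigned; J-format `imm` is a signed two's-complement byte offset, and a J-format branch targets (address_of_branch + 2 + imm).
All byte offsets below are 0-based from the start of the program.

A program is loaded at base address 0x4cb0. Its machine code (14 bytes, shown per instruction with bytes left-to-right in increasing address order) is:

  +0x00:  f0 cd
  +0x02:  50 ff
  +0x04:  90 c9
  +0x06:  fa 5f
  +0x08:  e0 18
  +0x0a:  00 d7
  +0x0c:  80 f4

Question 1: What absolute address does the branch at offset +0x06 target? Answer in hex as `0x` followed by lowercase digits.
0x4cb2

off 0x06: read fa 5f as little → 0x5ffa
  top 4b → 0x5 → call [J]
  [11:0] imm=4090 (s12→-6) = #-6
  target = base 0x4cb0 + off 0x06 + 2 + imm -6 = 0x4cb2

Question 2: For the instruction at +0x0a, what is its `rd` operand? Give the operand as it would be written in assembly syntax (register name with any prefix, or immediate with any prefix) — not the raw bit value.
x7

[0a] 00 d7 → 0xd700
  op=0xd700>>12=0xd ⇒ inc (R)
  [11:8] rd=7 = x7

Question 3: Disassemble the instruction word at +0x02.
off 0x02: read 50 ff as little → 0xff50
  opcode bits[15:12]=0xf: cp/RR
  [11:8] rd=15 = x15
  [7:4] rs=5 = x5

cp x15, x5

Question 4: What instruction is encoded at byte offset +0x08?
[08] e0 18 → 0x18e0
  opcode bits[15:12]=0x1: cpy/RR
  rd@[11:8]=0x8 ⇒ x8
  rs@[7:4]=0xe ⇒ x14

cpy x8, x14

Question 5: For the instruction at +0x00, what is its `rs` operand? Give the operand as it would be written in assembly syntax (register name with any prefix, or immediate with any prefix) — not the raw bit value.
+0x00: f0 cd ⇒ word 0xcdf0 (little)
  top 4b → 0xc → plus [RR]
  rd: (w>>8)&0xf=0xd → x13
  rs: (w>>4)&0xf=0xf → x15

x15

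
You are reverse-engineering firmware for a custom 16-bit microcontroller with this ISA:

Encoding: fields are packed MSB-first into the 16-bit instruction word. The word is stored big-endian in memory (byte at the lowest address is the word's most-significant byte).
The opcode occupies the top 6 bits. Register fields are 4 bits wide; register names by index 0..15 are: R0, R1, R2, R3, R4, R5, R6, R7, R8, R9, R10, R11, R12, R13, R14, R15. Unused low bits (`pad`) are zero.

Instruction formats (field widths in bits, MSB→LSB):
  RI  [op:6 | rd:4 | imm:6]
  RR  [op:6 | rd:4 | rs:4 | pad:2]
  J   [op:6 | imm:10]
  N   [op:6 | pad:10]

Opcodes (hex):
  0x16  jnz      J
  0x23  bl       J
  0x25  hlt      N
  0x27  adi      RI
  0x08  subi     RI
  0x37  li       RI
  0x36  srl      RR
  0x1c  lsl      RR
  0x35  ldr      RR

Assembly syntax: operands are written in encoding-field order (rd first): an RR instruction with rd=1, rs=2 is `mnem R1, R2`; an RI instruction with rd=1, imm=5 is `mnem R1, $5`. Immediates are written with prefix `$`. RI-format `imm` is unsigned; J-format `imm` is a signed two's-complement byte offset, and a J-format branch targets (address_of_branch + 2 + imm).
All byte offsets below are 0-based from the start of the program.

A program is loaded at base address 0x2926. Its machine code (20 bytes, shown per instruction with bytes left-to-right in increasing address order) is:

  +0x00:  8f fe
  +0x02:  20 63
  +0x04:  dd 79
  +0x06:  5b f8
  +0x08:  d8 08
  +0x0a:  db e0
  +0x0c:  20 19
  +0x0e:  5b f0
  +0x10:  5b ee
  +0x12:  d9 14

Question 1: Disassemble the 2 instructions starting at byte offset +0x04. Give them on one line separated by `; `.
li R5, $57; jnz $-8

+0x04: dd 79 ⇒ word 0xdd79 (big)
  op=0xdd79>>10=0x37 ⇒ li (RI)
  rd@[9:6]=0x5 ⇒ R5
  imm@[5:0]=0x39 ⇒ $57
+0x06: 5b f8 ⇒ word 0x5bf8 (big)
  op=0x5bf8>>10=0x16 ⇒ jnz (J)
  imm@[9:0]=0x3f8 (s10→-8) ⇒ $-8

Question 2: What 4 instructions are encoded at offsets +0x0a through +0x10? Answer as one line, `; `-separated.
@+0a  big-endian(db e0) = 0xdbe0
  op=0xdbe0>>10=0x36 ⇒ srl (RR)
  [9:6] rd=15 = R15
  [5:2] rs=8 = R8
@+0c  big-endian(20 19) = 0x2019
  op=0x2019>>10=0x8 ⇒ subi (RI)
  [9:6] rd=0 = R0
  [5:0] imm=25 = $25
@+0e  big-endian(5b f0) = 0x5bf0
  op=0x5bf0>>10=0x16 ⇒ jnz (J)
  [9:0] imm=1008 (s10→-16) = $-16
@+10  big-endian(5b ee) = 0x5bee
  op=0x5bee>>10=0x16 ⇒ jnz (J)
  [9:0] imm=1006 (s10→-18) = $-18

srl R15, R8; subi R0, $25; jnz $-16; jnz $-18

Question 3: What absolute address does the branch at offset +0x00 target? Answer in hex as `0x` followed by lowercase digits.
@+00  big-endian(8f fe) = 0x8ffe
  opcode bits[15:10]=0x23: bl/J
  imm: (w>>0)&0x3ff=0x3fe (s10→-2) → $-2
  target = base 0x2926 + off 0x00 + 2 + imm -2 = 0x2926

0x2926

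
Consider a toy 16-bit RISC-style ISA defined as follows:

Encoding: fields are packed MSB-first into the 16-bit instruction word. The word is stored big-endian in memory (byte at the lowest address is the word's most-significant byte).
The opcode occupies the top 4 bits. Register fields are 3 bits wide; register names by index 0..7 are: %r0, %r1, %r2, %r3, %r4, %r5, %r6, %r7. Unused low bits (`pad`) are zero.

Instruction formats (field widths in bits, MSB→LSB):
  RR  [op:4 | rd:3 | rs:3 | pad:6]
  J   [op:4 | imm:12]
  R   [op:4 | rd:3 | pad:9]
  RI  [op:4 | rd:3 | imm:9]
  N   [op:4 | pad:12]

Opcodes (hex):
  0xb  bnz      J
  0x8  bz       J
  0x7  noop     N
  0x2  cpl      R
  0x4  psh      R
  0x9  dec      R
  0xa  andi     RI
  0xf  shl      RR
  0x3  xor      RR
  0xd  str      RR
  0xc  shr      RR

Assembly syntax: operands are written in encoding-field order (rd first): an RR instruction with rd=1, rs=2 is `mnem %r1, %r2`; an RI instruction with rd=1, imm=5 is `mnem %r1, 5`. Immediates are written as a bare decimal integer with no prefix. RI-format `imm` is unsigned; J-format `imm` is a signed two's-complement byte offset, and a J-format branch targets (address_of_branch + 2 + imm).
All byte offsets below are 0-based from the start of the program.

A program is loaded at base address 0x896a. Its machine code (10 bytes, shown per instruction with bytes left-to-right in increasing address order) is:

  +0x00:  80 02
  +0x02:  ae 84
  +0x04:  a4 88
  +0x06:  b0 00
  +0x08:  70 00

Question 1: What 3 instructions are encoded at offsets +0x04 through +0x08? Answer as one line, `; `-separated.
andi %r2, 136; bnz 0; noop

@+04  big-endian(a4 88) = 0xa488
  top 4b → 0xa → andi [RI]
  [11:9] rd=2 = %r2
  [8:0] imm=136 = 136
@+06  big-endian(b0 00) = 0xb000
  top 4b → 0xb → bnz [J]
  [11:0] imm=0 = 0
@+08  big-endian(70 00) = 0x7000
  top 4b → 0x7 → noop [N]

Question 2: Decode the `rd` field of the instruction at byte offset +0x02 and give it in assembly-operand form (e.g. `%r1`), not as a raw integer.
%r7

[02] ae 84 → 0xae84
  op=0xae84>>12=0xa ⇒ andi (RI)
  rd@[11:9]=0x7 ⇒ %r7
  imm@[8:0]=0x84 ⇒ 132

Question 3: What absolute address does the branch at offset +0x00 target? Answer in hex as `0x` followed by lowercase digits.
off 0x00: read 80 02 as big → 0x8002
  opcode bits[15:12]=0x8: bz/J
  imm: (w>>0)&0xfff=0x2 → 2
  target = base 0x896a + off 0x00 + 2 + imm 2 = 0x896e

0x896e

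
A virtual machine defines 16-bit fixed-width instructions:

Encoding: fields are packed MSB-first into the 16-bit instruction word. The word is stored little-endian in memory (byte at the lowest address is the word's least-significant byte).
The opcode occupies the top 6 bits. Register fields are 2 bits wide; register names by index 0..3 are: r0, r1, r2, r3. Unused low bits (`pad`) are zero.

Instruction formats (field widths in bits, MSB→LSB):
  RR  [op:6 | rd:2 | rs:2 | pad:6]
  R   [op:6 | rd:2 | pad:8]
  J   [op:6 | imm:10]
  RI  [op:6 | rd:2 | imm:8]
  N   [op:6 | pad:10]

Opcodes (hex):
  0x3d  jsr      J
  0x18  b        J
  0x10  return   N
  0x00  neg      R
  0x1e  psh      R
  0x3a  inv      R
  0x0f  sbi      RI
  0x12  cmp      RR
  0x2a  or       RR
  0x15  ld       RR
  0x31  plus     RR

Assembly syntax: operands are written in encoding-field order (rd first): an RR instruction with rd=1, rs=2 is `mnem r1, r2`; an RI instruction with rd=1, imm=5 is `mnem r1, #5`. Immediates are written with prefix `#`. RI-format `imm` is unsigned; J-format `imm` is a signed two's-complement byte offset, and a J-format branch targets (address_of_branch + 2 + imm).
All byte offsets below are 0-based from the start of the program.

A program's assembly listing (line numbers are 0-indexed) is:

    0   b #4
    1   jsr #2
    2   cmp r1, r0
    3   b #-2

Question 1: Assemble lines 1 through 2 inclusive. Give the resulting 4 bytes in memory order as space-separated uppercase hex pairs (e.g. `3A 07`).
line 1 (jsr): pack op=0x3d:6|imm=2:10 = 0xf402; little→ 02 f4
line 2 (cmp): pack op=0x12:6|rd=1:2|rs=0:2|pad=0:6 = 0x4900; little→ 00 49

02 F4 00 49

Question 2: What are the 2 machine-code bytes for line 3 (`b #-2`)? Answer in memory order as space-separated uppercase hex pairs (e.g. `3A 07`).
line 3 (b): pack op=0x18:6|imm=-2:10 = 0x63fe; little→ fe 63

FE 63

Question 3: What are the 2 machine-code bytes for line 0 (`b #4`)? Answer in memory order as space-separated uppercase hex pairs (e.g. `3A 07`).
line 0 (b): pack op=0x18:6|imm=4:10 = 0x6004; little→ 04 60

04 60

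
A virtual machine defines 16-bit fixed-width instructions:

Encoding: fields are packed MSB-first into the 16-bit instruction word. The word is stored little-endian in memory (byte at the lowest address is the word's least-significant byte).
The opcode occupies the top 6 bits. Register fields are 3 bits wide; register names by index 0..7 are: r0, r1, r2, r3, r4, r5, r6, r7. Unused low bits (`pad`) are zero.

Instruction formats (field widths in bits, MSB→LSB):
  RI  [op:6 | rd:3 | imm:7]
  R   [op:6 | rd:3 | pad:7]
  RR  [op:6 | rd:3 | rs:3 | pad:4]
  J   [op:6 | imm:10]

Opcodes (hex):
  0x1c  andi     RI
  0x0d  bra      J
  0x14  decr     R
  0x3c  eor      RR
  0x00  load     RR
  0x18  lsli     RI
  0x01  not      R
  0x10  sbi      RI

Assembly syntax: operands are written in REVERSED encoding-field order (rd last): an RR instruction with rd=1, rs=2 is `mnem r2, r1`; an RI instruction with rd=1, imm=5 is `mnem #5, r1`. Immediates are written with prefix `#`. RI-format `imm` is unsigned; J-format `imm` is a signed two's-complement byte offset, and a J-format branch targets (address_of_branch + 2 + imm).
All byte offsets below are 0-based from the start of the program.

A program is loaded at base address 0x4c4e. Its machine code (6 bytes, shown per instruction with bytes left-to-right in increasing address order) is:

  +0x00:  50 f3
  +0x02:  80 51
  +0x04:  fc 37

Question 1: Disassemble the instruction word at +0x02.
decr r3

off 0x02: read 80 51 as little → 0x5180
  top 6b → 0x14 → decr [R]
  rd@[9:7]=0x3 ⇒ r3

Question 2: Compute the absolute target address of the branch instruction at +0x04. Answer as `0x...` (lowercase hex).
0x4c50

+0x04: fc 37 ⇒ word 0x37fc (little)
  top 6b → 0xd → bra [J]
  imm@[9:0]=0x3fc (s10→-4) ⇒ #-4
  target = base 0x4c4e + off 0x04 + 2 + imm -4 = 0x4c50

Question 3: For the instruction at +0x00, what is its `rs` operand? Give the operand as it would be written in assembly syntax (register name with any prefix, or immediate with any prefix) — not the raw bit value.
+0x00: 50 f3 ⇒ word 0xf350 (little)
  opcode bits[15:10]=0x3c: eor/RR
  rd@[9:7]=0x6 ⇒ r6
  rs@[6:4]=0x5 ⇒ r5

r5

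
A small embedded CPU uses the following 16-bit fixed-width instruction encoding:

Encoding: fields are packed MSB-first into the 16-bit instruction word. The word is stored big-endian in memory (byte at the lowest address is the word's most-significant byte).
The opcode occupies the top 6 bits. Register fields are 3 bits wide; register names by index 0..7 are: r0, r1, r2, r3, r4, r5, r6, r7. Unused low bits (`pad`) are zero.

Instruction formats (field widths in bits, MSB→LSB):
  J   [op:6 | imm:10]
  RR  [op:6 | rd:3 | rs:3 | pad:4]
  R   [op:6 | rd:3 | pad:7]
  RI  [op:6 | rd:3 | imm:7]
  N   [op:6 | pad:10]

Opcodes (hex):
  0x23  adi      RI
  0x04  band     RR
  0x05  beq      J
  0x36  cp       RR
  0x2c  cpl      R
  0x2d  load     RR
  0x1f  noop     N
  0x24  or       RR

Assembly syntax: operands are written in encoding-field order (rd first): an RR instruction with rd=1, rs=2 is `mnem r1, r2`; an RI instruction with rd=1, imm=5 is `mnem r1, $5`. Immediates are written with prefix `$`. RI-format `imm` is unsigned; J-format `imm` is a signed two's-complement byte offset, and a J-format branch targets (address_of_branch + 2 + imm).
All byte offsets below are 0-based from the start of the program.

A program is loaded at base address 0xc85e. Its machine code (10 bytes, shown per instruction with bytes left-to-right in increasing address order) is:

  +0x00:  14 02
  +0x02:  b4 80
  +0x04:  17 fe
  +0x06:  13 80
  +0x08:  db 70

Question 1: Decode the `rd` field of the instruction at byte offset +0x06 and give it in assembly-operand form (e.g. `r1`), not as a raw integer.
[06] 13 80 → 0x1380
  top 6b → 0x4 → band [RR]
  rd@[9:7]=0x7 ⇒ r7
  rs@[6:4]=0x0 ⇒ r0

r7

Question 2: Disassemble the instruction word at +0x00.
beq $2

+0x00: 14 02 ⇒ word 0x1402 (big)
  op=0x1402>>10=0x5 ⇒ beq (J)
  imm: (w>>0)&0x3ff=0x2 → $2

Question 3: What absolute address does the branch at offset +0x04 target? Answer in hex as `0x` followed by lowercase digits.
0xc862

@+04  big-endian(17 fe) = 0x17fe
  top 6b → 0x5 → beq [J]
  [9:0] imm=1022 (s10→-2) = $-2
  target = base 0xc85e + off 0x04 + 2 + imm -2 = 0xc862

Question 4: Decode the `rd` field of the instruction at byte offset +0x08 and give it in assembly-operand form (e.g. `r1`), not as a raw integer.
off 0x08: read db 70 as big → 0xdb70
  top 6b → 0x36 → cp [RR]
  rd@[9:7]=0x6 ⇒ r6
  rs@[6:4]=0x7 ⇒ r7

r6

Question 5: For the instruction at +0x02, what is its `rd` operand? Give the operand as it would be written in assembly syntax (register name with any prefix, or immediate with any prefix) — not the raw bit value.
r1

off 0x02: read b4 80 as big → 0xb480
  top 6b → 0x2d → load [RR]
  rd@[9:7]=0x1 ⇒ r1
  rs@[6:4]=0x0 ⇒ r0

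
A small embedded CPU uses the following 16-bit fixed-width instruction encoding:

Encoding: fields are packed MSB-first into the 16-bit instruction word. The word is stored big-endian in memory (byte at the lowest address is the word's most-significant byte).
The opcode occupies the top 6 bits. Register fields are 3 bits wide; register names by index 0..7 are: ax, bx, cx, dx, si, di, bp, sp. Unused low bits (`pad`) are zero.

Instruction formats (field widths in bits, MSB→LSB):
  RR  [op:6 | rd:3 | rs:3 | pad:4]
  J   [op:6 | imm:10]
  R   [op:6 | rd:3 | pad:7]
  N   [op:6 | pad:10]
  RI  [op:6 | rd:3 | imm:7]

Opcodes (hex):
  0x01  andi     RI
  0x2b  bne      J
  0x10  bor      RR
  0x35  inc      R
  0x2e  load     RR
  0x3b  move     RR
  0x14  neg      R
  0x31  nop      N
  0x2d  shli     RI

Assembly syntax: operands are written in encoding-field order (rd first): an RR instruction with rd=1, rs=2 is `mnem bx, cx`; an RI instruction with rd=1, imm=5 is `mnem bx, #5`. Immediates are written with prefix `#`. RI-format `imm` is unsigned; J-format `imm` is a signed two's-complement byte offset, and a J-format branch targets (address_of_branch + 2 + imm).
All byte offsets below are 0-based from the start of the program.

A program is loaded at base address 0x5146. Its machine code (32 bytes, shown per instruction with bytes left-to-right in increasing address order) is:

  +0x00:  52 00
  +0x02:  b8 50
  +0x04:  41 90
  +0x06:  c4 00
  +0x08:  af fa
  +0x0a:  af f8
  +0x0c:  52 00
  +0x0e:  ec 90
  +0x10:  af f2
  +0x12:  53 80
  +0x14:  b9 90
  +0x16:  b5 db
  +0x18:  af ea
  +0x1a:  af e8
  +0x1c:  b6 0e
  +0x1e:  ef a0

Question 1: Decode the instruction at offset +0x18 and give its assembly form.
bne #-22

@+18  big-endian(af ea) = 0xafea
  opcode bits[15:10]=0x2b: bne/J
  imm: (w>>0)&0x3ff=0x3ea (s10→-22) → #-22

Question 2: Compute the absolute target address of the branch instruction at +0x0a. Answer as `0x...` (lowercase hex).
0x514a

+0x0a: af f8 ⇒ word 0xaff8 (big)
  op=0xaff8>>10=0x2b ⇒ bne (J)
  imm: (w>>0)&0x3ff=0x3f8 (s10→-8) → #-8
  target = base 0x5146 + off 0x0a + 2 + imm -8 = 0x514a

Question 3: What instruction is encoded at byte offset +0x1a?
off 0x1a: read af e8 as big → 0xafe8
  top 6b → 0x2b → bne [J]
  [9:0] imm=1000 (s10→-24) = #-24

bne #-24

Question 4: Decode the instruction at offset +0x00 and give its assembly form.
neg si

+0x00: 52 00 ⇒ word 0x5200 (big)
  opcode bits[15:10]=0x14: neg/R
  [9:7] rd=4 = si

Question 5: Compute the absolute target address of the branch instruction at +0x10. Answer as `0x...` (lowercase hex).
0x514a

+0x10: af f2 ⇒ word 0xaff2 (big)
  opcode bits[15:10]=0x2b: bne/J
  imm: (w>>0)&0x3ff=0x3f2 (s10→-14) → #-14
  target = base 0x5146 + off 0x10 + 2 + imm -14 = 0x514a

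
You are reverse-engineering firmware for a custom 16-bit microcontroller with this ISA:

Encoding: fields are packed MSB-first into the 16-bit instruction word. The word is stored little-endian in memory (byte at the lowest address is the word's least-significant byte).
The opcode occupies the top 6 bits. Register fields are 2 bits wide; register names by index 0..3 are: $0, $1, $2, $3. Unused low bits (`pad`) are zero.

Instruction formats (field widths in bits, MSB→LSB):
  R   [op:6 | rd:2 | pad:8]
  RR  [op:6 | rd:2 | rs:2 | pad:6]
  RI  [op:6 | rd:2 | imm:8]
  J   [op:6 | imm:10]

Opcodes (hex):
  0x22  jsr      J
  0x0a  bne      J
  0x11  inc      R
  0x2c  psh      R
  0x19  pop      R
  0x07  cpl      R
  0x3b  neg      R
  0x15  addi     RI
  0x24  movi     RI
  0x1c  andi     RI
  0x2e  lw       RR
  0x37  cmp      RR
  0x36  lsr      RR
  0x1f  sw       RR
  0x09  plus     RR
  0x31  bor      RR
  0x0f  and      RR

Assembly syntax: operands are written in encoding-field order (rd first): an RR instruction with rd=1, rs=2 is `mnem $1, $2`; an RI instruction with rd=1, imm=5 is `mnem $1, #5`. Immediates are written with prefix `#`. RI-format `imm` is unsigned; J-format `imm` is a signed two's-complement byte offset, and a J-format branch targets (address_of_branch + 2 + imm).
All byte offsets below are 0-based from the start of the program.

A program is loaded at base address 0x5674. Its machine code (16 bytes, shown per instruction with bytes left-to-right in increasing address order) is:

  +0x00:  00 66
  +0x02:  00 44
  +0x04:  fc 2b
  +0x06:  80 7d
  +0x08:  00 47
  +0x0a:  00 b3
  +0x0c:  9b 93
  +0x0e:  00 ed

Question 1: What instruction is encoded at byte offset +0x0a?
[0a] 00 b3 → 0xb300
  op=0xb300>>10=0x2c ⇒ psh (R)
  [9:8] rd=3 = $3

psh $3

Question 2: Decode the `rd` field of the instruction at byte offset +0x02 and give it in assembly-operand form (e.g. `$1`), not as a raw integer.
+0x02: 00 44 ⇒ word 0x4400 (little)
  opcode bits[15:10]=0x11: inc/R
  [9:8] rd=0 = $0

$0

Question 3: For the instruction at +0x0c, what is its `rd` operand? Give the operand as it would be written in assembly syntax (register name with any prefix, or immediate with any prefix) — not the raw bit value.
@+0c  little-endian(9b 93) = 0x939b
  top 6b → 0x24 → movi [RI]
  rd@[9:8]=0x3 ⇒ $3
  imm@[7:0]=0x9b ⇒ #155

$3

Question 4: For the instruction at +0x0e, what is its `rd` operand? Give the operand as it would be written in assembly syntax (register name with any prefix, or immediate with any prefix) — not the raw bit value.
off 0x0e: read 00 ed as little → 0xed00
  top 6b → 0x3b → neg [R]
  rd@[9:8]=0x1 ⇒ $1

$1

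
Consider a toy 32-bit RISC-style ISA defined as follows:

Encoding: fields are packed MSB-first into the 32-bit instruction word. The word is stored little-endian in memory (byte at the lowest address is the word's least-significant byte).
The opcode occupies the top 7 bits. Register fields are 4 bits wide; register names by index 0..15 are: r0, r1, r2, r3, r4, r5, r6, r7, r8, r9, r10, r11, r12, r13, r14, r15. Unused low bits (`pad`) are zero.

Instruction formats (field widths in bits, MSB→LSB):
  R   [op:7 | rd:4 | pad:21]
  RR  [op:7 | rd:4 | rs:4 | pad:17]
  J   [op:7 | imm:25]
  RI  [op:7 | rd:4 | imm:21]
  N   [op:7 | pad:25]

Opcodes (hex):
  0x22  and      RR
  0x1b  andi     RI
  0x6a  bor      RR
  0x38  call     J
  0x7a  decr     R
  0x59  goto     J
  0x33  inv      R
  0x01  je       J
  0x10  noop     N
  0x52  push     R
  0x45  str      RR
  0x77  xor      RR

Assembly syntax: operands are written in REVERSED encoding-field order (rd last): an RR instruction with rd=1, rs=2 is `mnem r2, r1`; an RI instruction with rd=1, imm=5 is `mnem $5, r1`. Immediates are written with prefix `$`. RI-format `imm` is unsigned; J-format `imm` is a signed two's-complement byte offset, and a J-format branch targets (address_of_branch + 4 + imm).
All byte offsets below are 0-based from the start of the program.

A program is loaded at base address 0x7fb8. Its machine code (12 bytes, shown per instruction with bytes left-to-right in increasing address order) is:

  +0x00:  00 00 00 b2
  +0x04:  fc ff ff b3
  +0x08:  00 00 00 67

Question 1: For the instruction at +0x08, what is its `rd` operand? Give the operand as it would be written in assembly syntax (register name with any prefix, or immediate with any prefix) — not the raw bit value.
off 0x08: read 00 00 00 67 as little → 0x67000000
  op=0x67000000>>25=0x33 ⇒ inv (R)
  rd: (w>>21)&0xf=0x8 → r8

r8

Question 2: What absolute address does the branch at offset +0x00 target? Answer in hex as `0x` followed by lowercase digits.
off 0x00: read 00 00 00 b2 as little → 0xb2000000
  opcode bits[31:25]=0x59: goto/J
  imm: (w>>0)&0x1ffffff=0x0 → $0
  target = base 0x7fb8 + off 0x00 + 4 + imm 0 = 0x7fbc

0x7fbc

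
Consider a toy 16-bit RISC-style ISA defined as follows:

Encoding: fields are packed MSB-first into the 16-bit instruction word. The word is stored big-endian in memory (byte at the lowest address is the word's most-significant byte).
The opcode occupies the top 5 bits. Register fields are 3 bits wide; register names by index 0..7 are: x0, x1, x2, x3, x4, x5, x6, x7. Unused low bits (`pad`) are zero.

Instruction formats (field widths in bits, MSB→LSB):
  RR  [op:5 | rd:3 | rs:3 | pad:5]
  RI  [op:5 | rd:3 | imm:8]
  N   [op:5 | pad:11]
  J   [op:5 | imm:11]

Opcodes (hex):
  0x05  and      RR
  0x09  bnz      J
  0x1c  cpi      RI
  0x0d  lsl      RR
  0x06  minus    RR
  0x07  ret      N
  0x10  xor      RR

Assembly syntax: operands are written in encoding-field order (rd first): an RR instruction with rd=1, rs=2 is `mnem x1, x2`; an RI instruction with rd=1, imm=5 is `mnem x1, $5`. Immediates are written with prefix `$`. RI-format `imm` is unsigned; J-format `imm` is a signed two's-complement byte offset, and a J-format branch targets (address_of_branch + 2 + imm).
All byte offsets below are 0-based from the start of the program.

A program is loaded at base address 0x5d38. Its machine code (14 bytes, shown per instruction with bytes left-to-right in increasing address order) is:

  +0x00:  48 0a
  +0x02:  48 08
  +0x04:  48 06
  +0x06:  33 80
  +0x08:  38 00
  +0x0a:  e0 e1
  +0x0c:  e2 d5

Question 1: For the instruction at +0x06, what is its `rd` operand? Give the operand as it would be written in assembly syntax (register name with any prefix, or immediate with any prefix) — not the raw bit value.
x3

off 0x06: read 33 80 as big → 0x3380
  opcode bits[15:11]=0x6: minus/RR
  [10:8] rd=3 = x3
  [7:5] rs=4 = x4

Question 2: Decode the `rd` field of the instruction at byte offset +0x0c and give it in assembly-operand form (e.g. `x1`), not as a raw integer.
+0x0c: e2 d5 ⇒ word 0xe2d5 (big)
  op=0xe2d5>>11=0x1c ⇒ cpi (RI)
  rd: (w>>8)&0x7=0x2 → x2
  imm: (w>>0)&0xff=0xd5 → $213

x2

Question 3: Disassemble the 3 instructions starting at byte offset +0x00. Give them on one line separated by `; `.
@+00  big-endian(48 0a) = 0x480a
  top 5b → 0x9 → bnz [J]
  imm: (w>>0)&0x7ff=0xa → $10
@+02  big-endian(48 08) = 0x4808
  top 5b → 0x9 → bnz [J]
  imm: (w>>0)&0x7ff=0x8 → $8
@+04  big-endian(48 06) = 0x4806
  top 5b → 0x9 → bnz [J]
  imm: (w>>0)&0x7ff=0x6 → $6

bnz $10; bnz $8; bnz $6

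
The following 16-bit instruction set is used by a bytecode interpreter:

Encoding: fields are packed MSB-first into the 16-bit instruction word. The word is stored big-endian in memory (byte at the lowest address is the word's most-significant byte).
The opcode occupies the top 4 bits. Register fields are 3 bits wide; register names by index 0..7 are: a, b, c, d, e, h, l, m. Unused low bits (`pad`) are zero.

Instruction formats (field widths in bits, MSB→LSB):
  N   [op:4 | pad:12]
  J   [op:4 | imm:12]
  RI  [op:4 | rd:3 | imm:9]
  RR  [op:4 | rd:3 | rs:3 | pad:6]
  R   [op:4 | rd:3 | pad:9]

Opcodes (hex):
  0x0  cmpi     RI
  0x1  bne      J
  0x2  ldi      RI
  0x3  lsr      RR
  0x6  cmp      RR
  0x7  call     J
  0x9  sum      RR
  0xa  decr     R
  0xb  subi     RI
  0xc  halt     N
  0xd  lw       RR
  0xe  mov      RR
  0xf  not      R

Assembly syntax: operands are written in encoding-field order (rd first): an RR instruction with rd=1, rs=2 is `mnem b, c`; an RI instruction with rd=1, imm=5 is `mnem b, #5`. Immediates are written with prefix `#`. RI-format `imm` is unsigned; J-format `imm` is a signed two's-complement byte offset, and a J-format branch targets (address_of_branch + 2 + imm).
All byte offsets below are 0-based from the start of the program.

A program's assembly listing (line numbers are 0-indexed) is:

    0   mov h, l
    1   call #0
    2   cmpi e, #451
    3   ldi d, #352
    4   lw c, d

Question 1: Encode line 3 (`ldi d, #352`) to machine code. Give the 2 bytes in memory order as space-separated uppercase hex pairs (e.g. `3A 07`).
27 60

3. ldi fields op=0x2:4|rd=3:3|imm=352:9 → word 2760h → 27 60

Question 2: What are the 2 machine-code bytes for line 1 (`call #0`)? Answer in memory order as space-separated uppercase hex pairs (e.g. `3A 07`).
line 1 (call): pack op=0x7:4|imm=0:12 = 0x7000; big→ 70 00

70 00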